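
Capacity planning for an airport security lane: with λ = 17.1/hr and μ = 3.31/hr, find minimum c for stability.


Stability requires cμ > λ ⇔ c > λ/μ.
λ/μ = 17.1/3.31 = 5.1662
Minimum integer c = ⌊5.1662⌋ + 1 = 6
Check: 6·3.31 = 19.86 > 17.1, while 5·3.31 = 16.55 ≤ 17.1

Final: 6 servers


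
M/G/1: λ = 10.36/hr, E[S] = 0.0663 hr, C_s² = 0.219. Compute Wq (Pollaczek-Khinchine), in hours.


ρ = λ·E[S] = 10.36·0.0663 = 0.6869
E[S²] = E[S]²(1+C_s²) = 0.0663²·(1+0.219) = 0.005358
Wq = λ·E[S²]/(2(1−ρ)) = 10.36·0.005358/(2·0.3131) = 0.08864 hr

Final: 0.08864 hr


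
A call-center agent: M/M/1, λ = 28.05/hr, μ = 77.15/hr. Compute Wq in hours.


ρ = 28.05/77.15 = 0.3636
Wq = ρ/(μ−λ) = 0.3636/(77.15 − 28.05) = 0.3636/49.10 = 0.007405 hr

Final: 0.007405 hr


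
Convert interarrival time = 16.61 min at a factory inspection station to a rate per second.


λ = 1/(interarrival time) in consistent units.
1 second = 0.0166667 min, so λ = 0.0166667/16.61 = 0.001003 per second

Final: 0.001003 /sec


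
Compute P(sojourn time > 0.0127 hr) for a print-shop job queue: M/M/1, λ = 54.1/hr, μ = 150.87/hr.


W ~ Exponential(μ−λ) for M/M/1.
μ − λ = 150.87 − 54.1 = 96.7700
P(W > t) = e^{−(μ−λ)t} = e^{−1.2290} = 0.292591

Final: 0.292591


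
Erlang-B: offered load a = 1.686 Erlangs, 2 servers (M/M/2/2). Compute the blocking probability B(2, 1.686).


B(c,a) = (a^c/c!) / Σ_{k=0}^{c} a^k/k!
a^2/2! = 1.421298
Σ terms (k=0..2): 1.00000 + 1.68600 + 1.42130 = 4.107298
B = 1.421298/4.107298 = 0.346042

Final: 0.346042


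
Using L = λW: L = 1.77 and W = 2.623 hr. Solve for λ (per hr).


λ = L/W = 1.77/2.623 = 0.6748 /hr

Final: 0.6748 /hr


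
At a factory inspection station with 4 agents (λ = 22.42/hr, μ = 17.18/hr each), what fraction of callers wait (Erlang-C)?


a = λ/μ = 1.3050; ρ = a/4 = 0.3263
P₀ = 0.269810 (from M/M/c formula)
C(c,a) = [a^c/(c!(1−ρ))]·P₀ = [2.90035/(24·0.6737)]·0.269810
= 0.17937·0.269810 = 0.048395

Final: 0.048395


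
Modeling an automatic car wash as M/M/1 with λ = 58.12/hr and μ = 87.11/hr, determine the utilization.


ρ = λ/μ = 58.12/87.11 = 0.6672

Final: 0.6672


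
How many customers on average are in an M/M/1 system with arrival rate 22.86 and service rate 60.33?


ρ = λ/μ = 22.86/60.33 = 0.3789
L = ρ/(1−ρ) = 0.3789/(1 − 0.3789) = 0.3789/0.6211 = 0.6101

Final: 0.6101


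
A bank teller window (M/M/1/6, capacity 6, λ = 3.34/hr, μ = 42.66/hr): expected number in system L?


ρ = 3.34/42.66 = 0.07829
L = ρ[1 − (K+1)ρ^K + Kρ^(K+1)] / [(1−ρ)(1−ρ^(K+1))]
Numerator: 0.07829·(1 − 7·0.0000002303 + 6·0.00000001803) = 0.078293
Denominator: (0.9217)·(1.000000) = 0.921707
L = 0.078293/0.921707 = 0.08494

Final: 0.08494


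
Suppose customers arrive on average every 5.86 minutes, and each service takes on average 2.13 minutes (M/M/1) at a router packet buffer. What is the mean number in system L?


λ = 60/5.86 = 10.2389 /hr
μ = 60/2.13 = 28.1690 /hr
ρ = λ/μ = 10.2389/28.1690 = 0.3635
L = ρ/(1−ρ) = 0.3635/0.6365 = 0.5710

Final: 0.5710


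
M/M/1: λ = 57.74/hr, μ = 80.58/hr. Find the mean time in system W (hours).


W = 1/(μ−λ) = 1/(80.58 − 57.74) = 1/22.84 = 0.04378 hr

Final: 0.04378 hr


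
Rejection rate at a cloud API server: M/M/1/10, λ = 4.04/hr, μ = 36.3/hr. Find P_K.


ρ = λ/μ = 4.04/36.3 = 0.1113
P_K = (1−ρ)ρ^K/(1−ρ^(K+1)) = (0.8887·2.916e-10)/(1 − 3.245e-11)
= 2.591e-10/1.000000 = 2.591e-10

Final: 2.591e-10


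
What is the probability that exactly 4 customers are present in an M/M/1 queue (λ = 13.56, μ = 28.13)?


ρ = 13.56/28.13 = 0.4820
P_n = (1−ρ)·ρ^n = (1 − 0.4820)·0.4820^4 = 0.5180·0.053996 = 0.027967

Final: 0.027967


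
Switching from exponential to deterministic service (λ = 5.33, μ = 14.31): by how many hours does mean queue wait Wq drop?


ρ = 5.33/14.31 = 0.3725
Wq(M/M/1) = ρ/(μ−λ) = 0.3725/8.98 = 0.04148 hr
Wq(M/D/1) = ρ/(2(μ−λ)) = 0.02074 hr
Savings = 0.04148 − 0.02074 = 0.02074 hr

Final: 0.02074 hr


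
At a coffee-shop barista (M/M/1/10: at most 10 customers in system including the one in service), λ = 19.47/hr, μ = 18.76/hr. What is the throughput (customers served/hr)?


ρ = 1.0378; P_K = (1−ρ)ρ^10/(1−ρ^11) = 0.108713
λ_eff = λ(1 − P_K) = 19.47·(1 − 0.108713) = 19.47·0.891287 = 17.3534 /hr

Final: 17.3534 /hr


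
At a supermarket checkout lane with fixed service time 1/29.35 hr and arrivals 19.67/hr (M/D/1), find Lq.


ρ = 19.67/29.35 = 0.6702
M/D/1: Lq = ρ²/(2(1−ρ)) = 0.4492/(2·0.3298) = 0.68092

Final: 0.68092


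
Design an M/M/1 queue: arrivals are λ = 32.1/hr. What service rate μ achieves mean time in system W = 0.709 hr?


W = 1/(μ−λ) ⇒ μ − λ = 1/W = 1/0.709 = 1.4104
μ = λ + 1/W = 32.1 + 1.4104 = 33.5104 per hr

Final: 33.5104 /hr


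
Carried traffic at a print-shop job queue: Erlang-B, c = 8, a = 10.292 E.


B(8,10.292) = 0.351780 (Erlang-B)
Carried load = a(1 − B) = 10.292·(1 − 0.351780) = 10.292·0.648220 = 6.6715 E

Final: 6.6715 Erlangs


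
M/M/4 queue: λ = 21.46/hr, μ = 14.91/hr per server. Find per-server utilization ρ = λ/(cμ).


ρ = λ/(cμ) = 21.46/(4·14.91) = 21.46/59.64 = 0.3598

Final: 0.3598


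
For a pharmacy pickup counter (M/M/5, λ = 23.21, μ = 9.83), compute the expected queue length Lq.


a = λ/μ = 2.3611; ρ = a/5 = 0.4722
P₀ = 0.092625
Lq = P₀·a^c·ρ / (c!·(1−ρ)²) = 0.092625·73.38514·0.4722/(120·0.27854)
= 0.09603

Final: 0.09603


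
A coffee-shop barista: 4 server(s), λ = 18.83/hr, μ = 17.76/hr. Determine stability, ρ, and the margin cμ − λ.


Total capacity cμ = 4·17.76 = 71.04/hr
ρ = λ/(cμ) = 18.83/71.04 = 0.2651
Stable ⇔ ρ < 1: YES
Spare capacity = cμ − λ = 71.04 − 18.83 = 52.21/hr

Final: ρ = 0.2651; stable; margin = 52.21/hr


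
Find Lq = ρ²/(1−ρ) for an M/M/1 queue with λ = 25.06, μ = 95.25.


ρ = 25.06/95.25 = 0.2631
Lq = ρ²/(1−ρ) = 0.06922/0.7369 = 0.09393

Final: 0.09393


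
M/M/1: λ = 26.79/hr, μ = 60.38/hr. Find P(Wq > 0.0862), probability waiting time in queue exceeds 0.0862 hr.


ρ = 26.79/60.38 = 0.4437
P(Wq > t) = ρ·e^{−(μ−λ)t} = 0.4437·e^{−2.8955}
= 0.4437·0.055274 = 0.024524

Final: 0.024524


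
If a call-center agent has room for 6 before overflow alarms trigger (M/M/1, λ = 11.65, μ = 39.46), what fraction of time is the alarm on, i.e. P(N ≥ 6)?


ρ = 11.65/39.46 = 0.2952
P(N ≥ n) = ρ^n = 0.2952^6 = 0.0006622

Final: 0.0006622


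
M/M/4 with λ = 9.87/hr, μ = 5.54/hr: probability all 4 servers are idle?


a = λ/μ = 9.87/5.54 = 1.7816; ρ = a/c = 0.4454
Σ_{k=0}^{3} a^k/k! (terms k=0..3) = 1.00000 + 1.78159 + 1.58703 + 0.94248 = 5.31109
Tail: a^4/(4!(1−ρ)) = 10.07464/(24·0.5546) = 0.75690
P₀ = 1/(5.31109 + 0.75690) = 1/6.06799 = 0.164799

Final: 0.164799


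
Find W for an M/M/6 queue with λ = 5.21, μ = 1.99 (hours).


a = 2.6181; ρ = 0.4363; P₀ = 0.072399
Lq = P₀·a^c·ρ/(c!(1−ρ)²) = 0.04448
Wq = Lq/λ = 0.04448/5.21 = 0.008537 hr
W = Wq + 1/μ = 0.008537 + 0.50251 = 0.51105 hr

Final: 0.51105 hr


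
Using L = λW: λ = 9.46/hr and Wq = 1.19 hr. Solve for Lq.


Lq = λWq = 9.46·1.19 = 11.2574

Final: 11.2574


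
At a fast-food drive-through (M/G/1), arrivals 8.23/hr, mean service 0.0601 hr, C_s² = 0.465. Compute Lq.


ρ = λ·E[S] = 8.23·0.0601 = 0.4946
Lq = ρ²(1+C_s²)/(2(1−ρ)) = 0.2447·(1+0.465)/(2·0.5054)
= 0.2447·1.4650/1.0108 = 0.35460

Final: 0.35460


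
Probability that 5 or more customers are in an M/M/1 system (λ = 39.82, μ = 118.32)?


ρ = 39.82/118.32 = 0.3365
P(N ≥ n) = ρ^n = 0.3365^5 = 0.004317

Final: 0.004317


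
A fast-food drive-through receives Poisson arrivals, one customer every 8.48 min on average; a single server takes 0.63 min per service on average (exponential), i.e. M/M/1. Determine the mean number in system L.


λ = 60/8.48 = 7.0755 /hr
μ = 60/0.63 = 95.2381 /hr
ρ = λ/μ = 7.0755/95.2381 = 0.07429
L = ρ/(1−ρ) = 0.07429/0.9257 = 0.08025

Final: 0.08025


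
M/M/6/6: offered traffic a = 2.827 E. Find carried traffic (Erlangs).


B(6,2.827) = 0.043063 (Erlang-B)
Carried load = a(1 − B) = 2.827·(1 − 0.043063) = 2.827·0.956937 = 2.7053 E

Final: 2.7053 Erlangs


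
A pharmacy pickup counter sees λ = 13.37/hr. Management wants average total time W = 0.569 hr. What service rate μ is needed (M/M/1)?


W = 1/(μ−λ) ⇒ μ − λ = 1/W = 1/0.569 = 1.7575
μ = λ + 1/W = 13.37 + 1.7575 = 15.1275 per hr

Final: 15.1275 /hr


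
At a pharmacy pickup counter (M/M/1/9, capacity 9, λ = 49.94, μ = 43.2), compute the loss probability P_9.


ρ = λ/μ = 49.94/43.2 = 1.1560
P_K = (1−ρ)ρ^K/(1−ρ^(K+1)) = (-0.1560·3.687085)/(1 − 4.262338)
= -0.575254/-3.262338 = 0.176332

Final: 0.176332


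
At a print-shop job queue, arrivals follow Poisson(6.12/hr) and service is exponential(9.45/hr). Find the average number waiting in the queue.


ρ = 6.12/9.45 = 0.6476
Lq = ρ²/(1−ρ) = 0.4194/0.3524 = 1.1902

Final: 1.1902


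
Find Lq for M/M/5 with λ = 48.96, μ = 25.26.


a = λ/μ = 1.9382; ρ = a/5 = 0.3876
P₀ = 0.143050
Lq = P₀·a^c·ρ / (c!·(1−ρ)²) = 0.143050·27.35523·0.3876/(120·0.37497)
= 0.03371

Final: 0.03371


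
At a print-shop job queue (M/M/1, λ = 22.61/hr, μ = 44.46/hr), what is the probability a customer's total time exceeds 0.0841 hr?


W ~ Exponential(μ−λ) for M/M/1.
μ − λ = 44.46 − 22.61 = 21.8500
P(W > t) = e^{−(μ−λ)t} = e^{−1.8376} = 0.159201

Final: 0.159201


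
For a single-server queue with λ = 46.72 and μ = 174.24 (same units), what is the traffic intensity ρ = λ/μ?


ρ = λ/μ = 46.72/174.24 = 0.2681

Final: 0.2681


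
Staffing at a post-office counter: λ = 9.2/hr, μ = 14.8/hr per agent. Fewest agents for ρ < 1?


Stability requires cμ > λ ⇔ c > λ/μ.
λ/μ = 9.2/14.8 = 0.6216
Minimum integer c = ⌊0.6216⌋ + 1 = 1
Check: 1·14.8 = 14.80 > 9.2, while 0·14.8 = 0.00 ≤ 9.2

Final: 1 servers


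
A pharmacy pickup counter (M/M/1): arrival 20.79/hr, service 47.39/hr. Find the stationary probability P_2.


ρ = 20.79/47.39 = 0.4387
P_n = (1−ρ)·ρ^n = (1 − 0.4387)·0.4387^2 = 0.5613·0.192458 = 0.108027

Final: 0.108027


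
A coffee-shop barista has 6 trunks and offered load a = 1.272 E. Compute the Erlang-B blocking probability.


B(c,a) = (a^c/c!) / Σ_{k=0}^{c} a^k/k!
a^6/6! = 0.005883
Σ terms (k=0..6): 1.00000 + 1.27200 + 0.80899 + 0.34301 + 0.10908 + 0.02775 + 0.005883 = 3.566715
B = 0.005883/3.566715 = 0.001649

Final: 0.001649


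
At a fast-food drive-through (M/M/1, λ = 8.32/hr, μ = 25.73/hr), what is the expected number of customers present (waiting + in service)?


ρ = λ/μ = 8.32/25.73 = 0.3234
L = ρ/(1−ρ) = 0.3234/(1 − 0.3234) = 0.3234/0.6766 = 0.4779

Final: 0.4779


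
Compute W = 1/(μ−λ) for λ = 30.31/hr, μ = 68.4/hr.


W = 1/(μ−λ) = 1/(68.4 − 30.31) = 1/38.09 = 0.02625 hr

Final: 0.02625 hr


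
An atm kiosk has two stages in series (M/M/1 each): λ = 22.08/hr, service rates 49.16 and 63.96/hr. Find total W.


Each node sees arrival rate λ = 22.08/hr (tandem ⇒ throughput preserved).
W₁ = 1/(μ₁−λ) = 1/(49.16−22.08) = 0.03693 hr
W₂ = 1/(μ₂−λ) = 1/(63.96−22.08) = 0.02388 hr
W_total = W₁ + W₂ = 0.03693 + 0.02388 = 0.06081 hr

Final: 0.06081 hr


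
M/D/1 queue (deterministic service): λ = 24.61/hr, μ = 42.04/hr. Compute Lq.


ρ = 24.61/42.04 = 0.5854
M/D/1: Lq = ρ²/(2(1−ρ)) = 0.3427/(2·0.4146) = 0.41327

Final: 0.41327


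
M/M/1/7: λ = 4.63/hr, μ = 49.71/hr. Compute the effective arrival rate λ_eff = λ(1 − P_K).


ρ = 0.09314; P_K = (1−ρ)ρ^7/(1−ρ^8) = 0.00000005514
λ_eff = λ(1 − P_K) = 4.63·(1 − 0.00000005514) = 4.63·1.000000 = 4.6300 /hr

Final: 4.6300 /hr


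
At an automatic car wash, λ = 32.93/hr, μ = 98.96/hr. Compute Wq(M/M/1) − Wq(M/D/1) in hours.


ρ = 32.93/98.96 = 0.3328
Wq(M/M/1) = ρ/(μ−λ) = 0.3328/66.03 = 0.005040 hr
Wq(M/D/1) = ρ/(2(μ−λ)) = 0.002520 hr
Savings = 0.005040 − 0.002520 = 0.002520 hr

Final: 0.002520 hr


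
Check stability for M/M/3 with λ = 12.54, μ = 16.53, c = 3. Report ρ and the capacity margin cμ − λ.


Total capacity cμ = 3·16.53 = 49.59/hr
ρ = λ/(cμ) = 12.54/49.59 = 0.2529
Stable ⇔ ρ < 1: YES
Spare capacity = cμ − λ = 49.59 − 12.54 = 37.05/hr

Final: ρ = 0.2529; stable; margin = 37.05/hr


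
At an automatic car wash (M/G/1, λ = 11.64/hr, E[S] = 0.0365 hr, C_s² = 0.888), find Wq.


ρ = λ·E[S] = 11.64·0.0365 = 0.4249
E[S²] = E[S]²(1+C_s²) = 0.0365²·(1+0.888) = 0.002515
Wq = λ·E[S²]/(2(1−ρ)) = 11.64·0.002515/(2·0.5751) = 0.02545 hr

Final: 0.02545 hr


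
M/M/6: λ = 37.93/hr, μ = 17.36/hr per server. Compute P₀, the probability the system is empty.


a = λ/μ = 37.93/17.36 = 2.1849; ρ = a/c = 0.3642
Σ_{k=0}^{5} a^k/k! (terms k=0..5) = 1.00000 + 2.18491 + 2.38691 + 1.73839 + 0.94956 + 0.41494 = 8.67471
Tail: a^6/(6!(1−ρ)) = 108.79244/(720·0.6358) = 0.23764
P₀ = 1/(8.67471 + 0.23764) = 1/8.91235 = 0.112204

Final: 0.112204


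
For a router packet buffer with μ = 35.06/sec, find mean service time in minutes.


Mean service time = 1/μ = 1/35.06 second = 0.02852 second
In minutes: 0.02852 × 0.0166667 = 0.0004754 min

Final: 0.0004754 min


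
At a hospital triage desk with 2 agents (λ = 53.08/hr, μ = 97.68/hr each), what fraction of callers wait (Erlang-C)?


a = λ/μ = 0.5434; ρ = a/2 = 0.2717
P₀ = 0.572694 (from M/M/c formula)
C(c,a) = [a^c/(c!(1−ρ))]·P₀ = [0.29529/(2·0.7283)]·0.572694
= 0.20273·0.572694 = 0.116101

Final: 0.116101


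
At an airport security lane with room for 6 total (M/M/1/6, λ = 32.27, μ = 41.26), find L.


ρ = 32.27/41.26 = 0.7821
L = ρ[1 − (K+1)ρ^K + Kρ^(K+1)] / [(1−ρ)(1−ρ^(K+1))]
Numerator: 0.7821·(1 − 7·0.228886 + 6·0.179014) = 0.369070
Denominator: (0.2179)·(0.820986) = 0.178882
L = 0.369070/0.178882 = 2.0632

Final: 2.0632


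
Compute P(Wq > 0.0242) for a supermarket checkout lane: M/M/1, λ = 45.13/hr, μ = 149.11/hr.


ρ = 45.13/149.11 = 0.3027
P(Wq > t) = ρ·e^{−(μ−λ)t} = 0.3027·e^{−2.5163}
= 0.3027·0.080757 = 0.024442

Final: 0.024442


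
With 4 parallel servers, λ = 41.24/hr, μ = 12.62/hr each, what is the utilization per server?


ρ = λ/(cμ) = 41.24/(4·12.62) = 41.24/50.48 = 0.8170

Final: 0.8170


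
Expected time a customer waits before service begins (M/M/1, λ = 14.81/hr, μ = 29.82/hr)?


ρ = 14.81/29.82 = 0.4966
Wq = ρ/(μ−λ) = 0.4966/(29.82 − 14.81) = 0.4966/15.01 = 0.03309 hr

Final: 0.03309 hr


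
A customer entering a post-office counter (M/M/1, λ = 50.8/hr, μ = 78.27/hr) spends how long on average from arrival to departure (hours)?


W = 1/(μ−λ) = 1/(78.27 − 50.8) = 1/27.47 = 0.03640 hr

Final: 0.03640 hr


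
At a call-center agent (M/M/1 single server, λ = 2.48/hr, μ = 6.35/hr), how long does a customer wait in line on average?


ρ = 2.48/6.35 = 0.3906
Wq = ρ/(μ−λ) = 0.3906/(6.35 − 2.48) = 0.3906/3.87 = 0.1009 hr

Final: 0.1009 hr


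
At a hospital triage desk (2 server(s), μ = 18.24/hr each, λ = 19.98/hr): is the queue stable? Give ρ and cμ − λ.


Total capacity cμ = 2·18.24 = 36.48/hr
ρ = λ/(cμ) = 19.98/36.48 = 0.5477
Stable ⇔ ρ < 1: YES
Spare capacity = cμ − λ = 36.48 − 19.98 = 16.50/hr

Final: ρ = 0.5477; stable; margin = 16.50/hr


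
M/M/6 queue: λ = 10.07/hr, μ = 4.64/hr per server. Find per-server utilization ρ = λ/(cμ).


ρ = λ/(cμ) = 10.07/(6·4.64) = 10.07/27.84 = 0.3617

Final: 0.3617


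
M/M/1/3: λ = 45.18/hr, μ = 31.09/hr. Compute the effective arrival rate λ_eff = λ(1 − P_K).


ρ = 1.4532; P_K = (1−ρ)ρ^3/(1−ρ^4) = 0.402006
λ_eff = λ(1 − P_K) = 45.18·(1 − 0.402006) = 45.18·0.597994 = 27.0173 /hr

Final: 27.0173 /hr


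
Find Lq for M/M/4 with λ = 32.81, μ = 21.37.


a = λ/μ = 1.5353; ρ = a/4 = 0.3838
P₀ = 0.213088
Lq = P₀·a^c·ρ / (c!·(1−ρ)²) = 0.213088·5.55657·0.3838/(24·0.37966)
= 0.04988

Final: 0.04988


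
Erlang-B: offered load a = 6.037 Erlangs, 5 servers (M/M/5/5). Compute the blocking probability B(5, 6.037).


B(c,a) = (a^c/c!) / Σ_{k=0}^{c} a^k/k!
a^5/5! = 66.822794
Σ terms (k=0..5): 1.00000 + 6.03700 + 18.22268 + 36.67012 + 55.34437 + 66.82279 = 184.096966
B = 66.822794/184.096966 = 0.362976

Final: 0.362976


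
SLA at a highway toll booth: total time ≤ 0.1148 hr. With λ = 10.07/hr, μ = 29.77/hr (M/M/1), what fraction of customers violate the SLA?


W ~ Exponential(μ−λ) for M/M/1.
μ − λ = 29.77 − 10.07 = 19.7000
P(W > t) = e^{−(μ−λ)t} = e^{−2.2616} = 0.104188

Final: 0.104188


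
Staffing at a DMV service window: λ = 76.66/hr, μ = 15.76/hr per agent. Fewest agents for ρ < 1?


Stability requires cμ > λ ⇔ c > λ/μ.
λ/μ = 76.66/15.76 = 4.8642
Minimum integer c = ⌊4.8642⌋ + 1 = 5
Check: 5·15.76 = 78.80 > 76.66, while 4·15.76 = 63.04 ≤ 76.66

Final: 5 servers


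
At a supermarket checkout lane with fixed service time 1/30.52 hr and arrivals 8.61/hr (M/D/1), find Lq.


ρ = 8.61/30.52 = 0.2821
M/D/1: Lq = ρ²/(2(1−ρ)) = 0.07959/(2·0.7179) = 0.05543

Final: 0.05543


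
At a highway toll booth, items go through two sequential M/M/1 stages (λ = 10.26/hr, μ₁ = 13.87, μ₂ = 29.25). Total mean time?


Each node sees arrival rate λ = 10.26/hr (tandem ⇒ throughput preserved).
W₁ = 1/(μ₁−λ) = 1/(13.87−10.26) = 0.27701 hr
W₂ = 1/(μ₂−λ) = 1/(29.25−10.26) = 0.05266 hr
W_total = W₁ + W₂ = 0.27701 + 0.05266 = 0.32967 hr

Final: 0.32967 hr


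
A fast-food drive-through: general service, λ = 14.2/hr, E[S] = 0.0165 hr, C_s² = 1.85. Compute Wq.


ρ = λ·E[S] = 14.2·0.0165 = 0.2343
E[S²] = E[S]²(1+C_s²) = 0.0165²·(1+1.85) = 0.0007759
Wq = λ·E[S²]/(2(1−ρ)) = 14.2·0.0007759/(2·0.7657) = 0.007195 hr

Final: 0.007195 hr


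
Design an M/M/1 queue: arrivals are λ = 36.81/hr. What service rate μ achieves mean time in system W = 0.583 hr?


W = 1/(μ−λ) ⇒ μ − λ = 1/W = 1/0.583 = 1.7153
μ = λ + 1/W = 36.81 + 1.7153 = 38.5253 per hr

Final: 38.5253 /hr


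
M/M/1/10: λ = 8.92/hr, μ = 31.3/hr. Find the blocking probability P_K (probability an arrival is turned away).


ρ = λ/μ = 8.92/31.3 = 0.2850
P_K = (1−ρ)ρ^K/(1−ρ^(K+1)) = (0.7150·0.000003534)/(1 − 0.000001007)
= 0.000002527/0.999999 = 0.000002527

Final: 0.000002527


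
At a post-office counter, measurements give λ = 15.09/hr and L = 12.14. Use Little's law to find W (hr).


W = L/λ = 12.14/15.09 = 0.8045 hr

Final: 0.8045 hr


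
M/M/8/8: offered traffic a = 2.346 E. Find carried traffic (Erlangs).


B(8,2.346) = 0.002181 (Erlang-B)
Carried load = a(1 − B) = 2.346·(1 − 0.002181) = 2.346·0.997819 = 2.3409 E

Final: 2.3409 Erlangs


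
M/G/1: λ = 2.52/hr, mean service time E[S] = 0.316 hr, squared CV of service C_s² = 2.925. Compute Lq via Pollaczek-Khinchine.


ρ = λ·E[S] = 2.52·0.316 = 0.7963
Lq = ρ²(1+C_s²)/(2(1−ρ)) = 0.6341·(1+2.925)/(2·0.2037)
= 0.6341·3.9250/0.4074 = 6.10993

Final: 6.10993


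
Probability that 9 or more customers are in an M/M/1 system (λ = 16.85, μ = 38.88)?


ρ = 16.85/38.88 = 0.4334
P(N ≥ n) = ρ^n = 0.4334^9 = 0.0005393

Final: 0.0005393


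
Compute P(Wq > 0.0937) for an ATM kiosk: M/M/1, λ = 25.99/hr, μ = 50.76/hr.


ρ = 25.99/50.76 = 0.5120
P(Wq > t) = ρ·e^{−(μ−λ)t} = 0.5120·e^{−2.3209}
= 0.5120·0.098180 = 0.050270

Final: 0.050270


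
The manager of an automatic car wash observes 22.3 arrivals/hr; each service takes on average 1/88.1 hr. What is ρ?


ρ = λ/μ = 22.3/88.1 = 0.2531

Final: 0.2531


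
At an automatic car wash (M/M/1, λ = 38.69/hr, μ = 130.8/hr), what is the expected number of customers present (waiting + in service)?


ρ = λ/μ = 38.69/130.8 = 0.2958
L = ρ/(1−ρ) = 0.2958/(1 − 0.2958) = 0.2958/0.7042 = 0.4200

Final: 0.4200


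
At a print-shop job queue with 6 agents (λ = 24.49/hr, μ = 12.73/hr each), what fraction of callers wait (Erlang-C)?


a = λ/μ = 1.9238; ρ = a/6 = 0.3206
P₀ = 0.145880 (from M/M/c formula)
C(c,a) = [a^c/(c!(1−ρ))]·P₀ = [50.69467/(720·0.6794)]·0.145880
= 0.10364·0.145880 = 0.015119

Final: 0.015119


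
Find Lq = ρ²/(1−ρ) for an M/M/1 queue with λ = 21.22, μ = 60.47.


ρ = 21.22/60.47 = 0.3509
Lq = ρ²/(1−ρ) = 0.1231/0.6491 = 0.1897

Final: 0.1897


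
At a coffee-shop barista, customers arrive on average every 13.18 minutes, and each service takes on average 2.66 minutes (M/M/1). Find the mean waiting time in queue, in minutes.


λ = 60/13.18 = 4.5524 /hr
μ = 60/2.66 = 22.5564 /hr
ρ = λ/μ = 4.5524/22.5564 = 0.2018
Wq = ρ/(μ−λ) = 0.2018/(22.5564−4.5524) = 0.01121 hr
In minutes: 0.01121·60 = 0.6726 min

Final: 0.6726 min


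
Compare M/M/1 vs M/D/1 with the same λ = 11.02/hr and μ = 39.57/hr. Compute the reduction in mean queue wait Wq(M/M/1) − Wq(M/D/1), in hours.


ρ = 11.02/39.57 = 0.2785
Wq(M/M/1) = ρ/(μ−λ) = 0.2785/28.55 = 0.009755 hr
Wq(M/D/1) = ρ/(2(μ−λ)) = 0.004877 hr
Savings = 0.009755 − 0.004877 = 0.004877 hr

Final: 0.004877 hr


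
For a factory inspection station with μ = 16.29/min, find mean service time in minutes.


Mean service time = 1/μ = 1/16.29 minute = 0.06139 minute
In minutes: 0.06139 × 1 = 0.06139 min

Final: 0.06139 min


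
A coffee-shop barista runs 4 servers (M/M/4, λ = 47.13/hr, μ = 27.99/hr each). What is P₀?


a = λ/μ = 47.13/27.99 = 1.6838; ρ = a/c = 0.4210
Σ_{k=0}^{3} a^k/k! (terms k=0..3) = 1.00000 + 1.68382 + 1.41762 + 0.79567 = 4.89710
Tail: a^4/(4!(1−ρ)) = 8.03856/(24·0.5790) = 0.57843
P₀ = 1/(4.89710 + 0.57843) = 1/5.47554 = 0.182631

Final: 0.182631


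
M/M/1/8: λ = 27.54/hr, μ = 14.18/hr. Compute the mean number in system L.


ρ = 27.54/14.18 = 1.9422
L = ρ[1 − (K+1)ρ^K + Kρ^(K+1)] / [(1−ρ)(1−ρ^(K+1))]
Numerator: 1.9422·(1 − 9·202.442476 + 8·393.178124) = 2572.295631
Denominator: (-0.9422)·(-392.178124) = 369.499276
L = 2572.295631/369.499276 = 6.9616

Final: 6.9616


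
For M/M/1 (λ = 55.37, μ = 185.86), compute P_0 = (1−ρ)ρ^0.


ρ = 55.37/185.86 = 0.2979
P_n = (1−ρ)·ρ^n = (1 − 0.2979)·0.2979^0 = 0.7021·1.000000 = 0.702088

Final: 0.702088


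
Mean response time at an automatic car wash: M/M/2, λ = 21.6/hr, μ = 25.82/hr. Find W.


a = 0.8366; ρ = 0.4183; P₀ = 0.410158
Lq = P₀·a^c·ρ/(c!(1−ρ)²) = 0.17740
Wq = Lq/λ = 0.17740/21.6 = 0.008213 hr
W = Wq + 1/μ = 0.008213 + 0.03873 = 0.04694 hr

Final: 0.04694 hr


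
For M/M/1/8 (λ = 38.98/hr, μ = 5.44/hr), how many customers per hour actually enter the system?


ρ = 7.1654; P_K = (1−ρ)ρ^8/(1−ρ^9) = 0.860441
λ_eff = λ(1 − P_K) = 38.98·(1 − 0.860441) = 38.98·0.139559 = 5.4400 /hr

Final: 5.4400 /hr


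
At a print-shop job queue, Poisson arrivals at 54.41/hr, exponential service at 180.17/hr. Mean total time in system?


W = 1/(μ−λ) = 1/(180.17 − 54.41) = 1/125.76 = 0.007952 hr

Final: 0.007952 hr


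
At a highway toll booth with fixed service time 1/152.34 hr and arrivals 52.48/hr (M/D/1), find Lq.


ρ = 52.48/152.34 = 0.3445
M/D/1: Lq = ρ²/(2(1−ρ)) = 0.1187/(2·0.6555) = 0.09052

Final: 0.09052


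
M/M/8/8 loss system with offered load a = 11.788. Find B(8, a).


B(c,a) = (a^c/c!) / Σ_{k=0}^{c} a^k/k!
a^8/8! = 9246.992257
Σ terms (k=0..8): 1.00000 + 11.78800 + 69.47847 + 273.00408 + 804.54301 + 1896.79060 + 3726.56128 + 6275.52919 + 9246.99226 = 22305.686884
B = 9246.992257/22305.686884 = 0.414558

Final: 0.414558


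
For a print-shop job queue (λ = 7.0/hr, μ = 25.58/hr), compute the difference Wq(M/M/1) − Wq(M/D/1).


ρ = 7.0/25.58 = 0.2737
Wq(M/M/1) = ρ/(μ−λ) = 0.2737/18.58 = 0.01473 hr
Wq(M/D/1) = ρ/(2(μ−λ)) = 0.007364 hr
Savings = 0.01473 − 0.007364 = 0.007364 hr

Final: 0.007364 hr


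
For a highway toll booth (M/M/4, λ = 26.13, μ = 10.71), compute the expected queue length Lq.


a = λ/μ = 2.4398; ρ = a/4 = 0.6099
P₀ = 0.079230
Lq = P₀·a^c·ρ / (c!·(1−ρ)²) = 0.079230·35.43233·0.6099/(24·0.15214)
= 0.46894

Final: 0.46894


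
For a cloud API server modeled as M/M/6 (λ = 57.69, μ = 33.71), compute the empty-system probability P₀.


a = λ/μ = 57.69/33.71 = 1.7114; ρ = a/c = 0.2852
Σ_{k=0}^{5} a^k/k! (terms k=0..5) = 1.00000 + 1.71136 + 1.46438 + 0.83536 + 0.35740 + 0.12233 = 5.49083
Tail: a^6/(6!(1−ρ)) = 25.12180/(720·0.7148) = 0.04881
P₀ = 1/(5.49083 + 0.04881) = 1/5.53965 = 0.180517

Final: 0.180517


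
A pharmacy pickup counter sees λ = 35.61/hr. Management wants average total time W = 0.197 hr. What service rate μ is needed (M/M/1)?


W = 1/(μ−λ) ⇒ μ − λ = 1/W = 1/0.197 = 5.0761
μ = λ + 1/W = 35.61 + 5.0761 = 40.6861 per hr

Final: 40.6861 /hr


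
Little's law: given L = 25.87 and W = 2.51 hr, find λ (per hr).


λ = L/W = 25.87/2.51 = 10.3068 /hr

Final: 10.3068 /hr


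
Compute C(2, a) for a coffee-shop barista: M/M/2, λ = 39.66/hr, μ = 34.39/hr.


a = λ/μ = 1.1532; ρ = a/2 = 0.5766
P₀ = 0.268536 (from M/M/c formula)
C(c,a) = [a^c/(c!(1−ρ))]·P₀ = [1.32997/(2·0.4234)]·0.268536
= 1.57066·0.268536 = 0.421778

Final: 0.421778


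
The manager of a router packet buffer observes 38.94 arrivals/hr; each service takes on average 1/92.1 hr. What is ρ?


ρ = λ/μ = 38.94/92.1 = 0.4228

Final: 0.4228


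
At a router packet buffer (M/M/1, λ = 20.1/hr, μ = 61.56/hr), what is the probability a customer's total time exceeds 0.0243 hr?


W ~ Exponential(μ−λ) for M/M/1.
μ − λ = 61.56 − 20.1 = 41.4600
P(W > t) = e^{−(μ−λ)t} = e^{−1.0075} = 0.365139

Final: 0.365139


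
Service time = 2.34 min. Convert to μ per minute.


μ = 1/(service time) in consistent units.
1 minute = 1 min, so μ = 1/2.34 = 0.4274 per minute

Final: 0.4274 /min


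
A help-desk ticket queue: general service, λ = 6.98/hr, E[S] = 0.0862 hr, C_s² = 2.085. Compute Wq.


ρ = λ·E[S] = 6.98·0.0862 = 0.6017
E[S²] = E[S]²(1+C_s²) = 0.0862²·(1+2.085) = 0.022923
Wq = λ·E[S²]/(2(1−ρ)) = 6.98·0.022923/(2·0.3983) = 0.20084 hr

Final: 0.20084 hr


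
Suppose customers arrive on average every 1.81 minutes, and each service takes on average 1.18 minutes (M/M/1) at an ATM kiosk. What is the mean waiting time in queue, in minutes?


λ = 60/1.81 = 33.1492 /hr
μ = 60/1.18 = 50.8475 /hr
ρ = λ/μ = 33.1492/50.8475 = 0.6519
Wq = ρ/(μ−λ) = 0.6519/(50.8475−33.1492) = 0.03684 hr
In minutes: 0.03684·60 = 2.210 min

Final: 2.210 min


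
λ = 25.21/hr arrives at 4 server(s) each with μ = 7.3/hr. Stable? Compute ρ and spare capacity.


Total capacity cμ = 4·7.3 = 29.20/hr
ρ = λ/(cμ) = 25.21/29.20 = 0.8634
Stable ⇔ ρ < 1: YES
Spare capacity = cμ − λ = 29.20 − 25.21 = 3.99/hr

Final: ρ = 0.8634; stable; margin = 3.99/hr


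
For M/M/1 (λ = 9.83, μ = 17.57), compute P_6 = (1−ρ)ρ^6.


ρ = 9.83/17.57 = 0.5595
P_n = (1−ρ)·ρ^n = (1 − 0.5595)·0.5595^6 = 0.4405·0.030668 = 0.013510

Final: 0.013510


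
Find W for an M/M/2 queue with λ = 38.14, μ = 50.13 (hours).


a = 0.7608; ρ = 0.3804; P₀ = 0.448844
Lq = P₀·a^c·ρ/(c!(1−ρ)²) = 0.12873
Wq = Lq/λ = 0.12873/38.14 = 0.003375 hr
W = Wq + 1/μ = 0.003375 + 0.01995 = 0.02332 hr

Final: 0.02332 hr


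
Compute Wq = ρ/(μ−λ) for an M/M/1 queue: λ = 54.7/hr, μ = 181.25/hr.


ρ = 54.7/181.25 = 0.3018
Wq = ρ/(μ−λ) = 0.3018/(181.25 − 54.7) = 0.3018/126.55 = 0.002385 hr

Final: 0.002385 hr


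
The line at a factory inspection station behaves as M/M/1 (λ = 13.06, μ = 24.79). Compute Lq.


ρ = 13.06/24.79 = 0.5268
Lq = ρ²/(1−ρ) = 0.2775/0.4732 = 0.5866

Final: 0.5866


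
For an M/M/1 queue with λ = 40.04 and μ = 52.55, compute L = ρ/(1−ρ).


ρ = λ/μ = 40.04/52.55 = 0.7619
L = ρ/(1−ρ) = 0.7619/(1 − 0.7619) = 0.7619/0.2381 = 3.2006

Final: 3.2006


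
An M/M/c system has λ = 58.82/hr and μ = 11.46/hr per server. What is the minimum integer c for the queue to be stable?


Stability requires cμ > λ ⇔ c > λ/μ.
λ/μ = 58.82/11.46 = 5.1326
Minimum integer c = ⌊5.1326⌋ + 1 = 6
Check: 6·11.46 = 68.76 > 58.82, while 5·11.46 = 57.30 ≤ 58.82

Final: 6 servers


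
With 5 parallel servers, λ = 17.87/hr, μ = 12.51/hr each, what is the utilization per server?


ρ = λ/(cμ) = 17.87/(5·12.51) = 17.87/62.55 = 0.2857

Final: 0.2857


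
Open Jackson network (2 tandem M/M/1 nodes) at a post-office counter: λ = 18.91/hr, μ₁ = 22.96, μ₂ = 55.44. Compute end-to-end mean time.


Each node sees arrival rate λ = 18.91/hr (tandem ⇒ throughput preserved).
W₁ = 1/(μ₁−λ) = 1/(22.96−18.91) = 0.24691 hr
W₂ = 1/(μ₂−λ) = 1/(55.44−18.91) = 0.02737 hr
W_total = W₁ + W₂ = 0.24691 + 0.02737 = 0.27429 hr

Final: 0.27429 hr


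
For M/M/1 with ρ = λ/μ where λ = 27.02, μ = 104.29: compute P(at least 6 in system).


ρ = 27.02/104.29 = 0.2591
P(N ≥ n) = ρ^n = 0.2591^6 = 0.0003025

Final: 0.0003025


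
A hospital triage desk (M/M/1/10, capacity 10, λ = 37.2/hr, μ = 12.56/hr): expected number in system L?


ρ = 37.2/12.56 = 2.9618
L = ρ[1 − (K+1)ρ^K + Kρ^(K+1)] / [(1−ρ)(1−ρ^(K+1))]
Numerator: 2.9618·(1 − 11·51943.714735 + 10·153846.034087) = 2864282.946733
Denominator: (-1.9618)·(-153845.034087) = 301810.640120
L = 2864282.946733/301810.640120 = 9.4903

Final: 9.4903


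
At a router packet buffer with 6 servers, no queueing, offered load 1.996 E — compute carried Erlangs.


B(6,1.996) = 0.011988 (Erlang-B)
Carried load = a(1 − B) = 1.996·(1 − 0.011988) = 1.996·0.988012 = 1.9721 E

Final: 1.9721 Erlangs


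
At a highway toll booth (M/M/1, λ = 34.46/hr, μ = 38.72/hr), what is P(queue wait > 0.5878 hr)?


ρ = 34.46/38.72 = 0.8900
P(Wq > t) = ρ·e^{−(μ−λ)t} = 0.8900·e^{−2.5040}
= 0.8900·0.081755 = 0.072760

Final: 0.072760


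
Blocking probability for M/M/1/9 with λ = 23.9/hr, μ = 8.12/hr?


ρ = λ/μ = 23.9/8.12 = 2.9433
P_K = (1−ρ)ρ^K/(1−ρ^(K+1)) = (-1.9433·16579.706772)/(1 − 48799.875843)
= -32220.169071/-48798.875843 = 0.660265

Final: 0.660265


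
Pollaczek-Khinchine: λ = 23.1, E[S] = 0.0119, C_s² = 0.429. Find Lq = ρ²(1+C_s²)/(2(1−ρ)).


ρ = λ·E[S] = 23.1·0.0119 = 0.2749
Lq = ρ²(1+C_s²)/(2(1−ρ)) = 0.07556·(1+0.429)/(2·0.7251)
= 0.07556·1.4290/1.4502 = 0.07446

Final: 0.07446


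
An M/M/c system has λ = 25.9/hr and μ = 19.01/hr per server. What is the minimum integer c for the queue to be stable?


Stability requires cμ > λ ⇔ c > λ/μ.
λ/μ = 25.9/19.01 = 1.3624
Minimum integer c = ⌊1.3624⌋ + 1 = 2
Check: 2·19.01 = 38.02 > 25.9, while 1·19.01 = 19.01 ≤ 25.9

Final: 2 servers


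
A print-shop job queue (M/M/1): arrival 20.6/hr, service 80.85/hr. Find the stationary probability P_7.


ρ = 20.6/80.85 = 0.2548
P_n = (1−ρ)·ρ^n = (1 − 0.2548)·0.2548^7 = 0.7452·0.00006971 = 0.00005195

Final: 0.00005195


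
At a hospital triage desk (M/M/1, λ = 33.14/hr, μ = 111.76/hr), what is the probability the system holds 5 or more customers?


ρ = 33.14/111.76 = 0.2965
P(N ≥ n) = ρ^n = 0.2965^5 = 0.002293

Final: 0.002293


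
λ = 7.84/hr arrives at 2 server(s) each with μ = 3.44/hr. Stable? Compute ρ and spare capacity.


Total capacity cμ = 2·3.44 = 6.88/hr
ρ = λ/(cμ) = 7.84/6.88 = 1.1395
Stable ⇔ ρ < 1: NO
Spare capacity = cμ − λ = 6.88 − 7.84 = -0.96/hr

Final: ρ = 1.1395; unstable; margin = -0.96/hr


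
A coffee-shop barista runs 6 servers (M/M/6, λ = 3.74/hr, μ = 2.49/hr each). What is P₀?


a = λ/μ = 3.74/2.49 = 1.5020; ρ = a/c = 0.2503
Σ_{k=0}^{5} a^k/k! (terms k=0..5) = 1.00000 + 1.50201 + 1.12801 + 0.56476 + 0.21207 + 0.06371 = 4.47056
Tail: a^6/(6!(1−ρ)) = 11.48242/(720·0.7497) = 0.02127
P₀ = 1/(4.47056 + 0.02127) = 1/4.49183 = 0.222626

Final: 0.222626


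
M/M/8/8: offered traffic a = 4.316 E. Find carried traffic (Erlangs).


B(8,4.316) = 0.041209 (Erlang-B)
Carried load = a(1 − B) = 4.316·(1 − 0.041209) = 4.316·0.958791 = 4.1381 E

Final: 4.1381 Erlangs


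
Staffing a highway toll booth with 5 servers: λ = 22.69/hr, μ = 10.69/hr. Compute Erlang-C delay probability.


a = λ/μ = 2.1225; ρ = a/5 = 0.4245
P₀ = 0.118506 (from M/M/c formula)
C(c,a) = [a^c/(c!(1−ρ))]·P₀ = [43.08082/(120·0.5755)]·0.118506
= 0.62383·0.118506 = 0.073927

Final: 0.073927


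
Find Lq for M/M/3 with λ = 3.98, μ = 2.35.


a = λ/μ = 1.6936; ρ = a/3 = 0.5645
P₀ = 0.167027
Lq = P₀·a^c·ρ / (c!·(1−ρ)²) = 0.167027·4.85787·0.5645/(6·0.18963)
= 0.40260

Final: 0.40260


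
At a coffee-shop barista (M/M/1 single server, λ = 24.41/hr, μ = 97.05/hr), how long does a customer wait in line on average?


ρ = 24.41/97.05 = 0.2515
Wq = ρ/(μ−λ) = 0.2515/(97.05 − 24.41) = 0.2515/72.64 = 0.003463 hr

Final: 0.003463 hr


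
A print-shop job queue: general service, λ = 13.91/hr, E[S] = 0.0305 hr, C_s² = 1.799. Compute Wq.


ρ = λ·E[S] = 13.91·0.0305 = 0.4243
E[S²] = E[S]²(1+C_s²) = 0.0305²·(1+1.799) = 0.002604
Wq = λ·E[S²]/(2(1−ρ)) = 13.91·0.002604/(2·0.5757) = 0.03145 hr

Final: 0.03145 hr


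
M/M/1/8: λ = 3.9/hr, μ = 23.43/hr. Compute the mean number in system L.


ρ = 3.9/23.43 = 0.1665
L = ρ[1 − (K+1)ρ^K + Kρ^(K+1)] / [(1−ρ)(1−ρ^(K+1))]
Numerator: 0.1665·(1 − 9·0.0000005893 + 8·0.00000009809) = 0.166453
Denominator: (0.8335)·(1.000000) = 0.833547
L = 0.166453/0.833547 = 0.1997

Final: 0.1997


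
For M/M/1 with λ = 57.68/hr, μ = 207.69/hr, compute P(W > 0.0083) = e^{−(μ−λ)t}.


W ~ Exponential(μ−λ) for M/M/1.
μ − λ = 207.69 − 57.68 = 150.0100
P(W > t) = e^{−(μ−λ)t} = e^{−1.2451} = 0.287917

Final: 0.287917


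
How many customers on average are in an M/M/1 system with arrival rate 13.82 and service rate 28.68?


ρ = λ/μ = 13.82/28.68 = 0.4819
L = ρ/(1−ρ) = 0.4819/(1 − 0.4819) = 0.4819/0.5181 = 0.9300

Final: 0.9300


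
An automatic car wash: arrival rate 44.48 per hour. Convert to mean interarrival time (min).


Mean interarrival time = 1/λ = 1/44.48 hour = 0.02248 hour
In minutes: 0.02248 × 60 = 1.3489 min

Final: 1.3489 min


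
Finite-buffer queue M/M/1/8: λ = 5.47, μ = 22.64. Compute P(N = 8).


ρ = λ/μ = 5.47/22.64 = 0.2416
P_K = (1−ρ)ρ^K/(1−ρ^(K+1)) = (0.7584·0.00001161)/(1 − 0.000002805)
= 0.000008806/0.999997 = 0.000008806

Final: 0.000008806


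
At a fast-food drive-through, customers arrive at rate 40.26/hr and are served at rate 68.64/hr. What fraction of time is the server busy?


ρ = λ/μ = 40.26/68.64 = 0.5865

Final: 0.5865


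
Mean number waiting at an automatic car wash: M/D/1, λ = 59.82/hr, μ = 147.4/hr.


ρ = 59.82/147.4 = 0.4058
M/D/1: Lq = ρ²/(2(1−ρ)) = 0.1647/(2·0.5942) = 0.13860

Final: 0.13860


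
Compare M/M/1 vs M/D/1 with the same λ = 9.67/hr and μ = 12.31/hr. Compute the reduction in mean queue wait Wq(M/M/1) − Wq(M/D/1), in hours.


ρ = 9.67/12.31 = 0.7855
Wq(M/M/1) = ρ/(μ−λ) = 0.7855/2.64 = 0.29755 hr
Wq(M/D/1) = ρ/(2(μ−λ)) = 0.14878 hr
Savings = 0.29755 − 0.14878 = 0.14878 hr

Final: 0.14878 hr


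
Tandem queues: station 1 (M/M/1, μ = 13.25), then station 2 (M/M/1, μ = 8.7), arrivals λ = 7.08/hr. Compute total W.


Each node sees arrival rate λ = 7.08/hr (tandem ⇒ throughput preserved).
W₁ = 1/(μ₁−λ) = 1/(13.25−7.08) = 0.16207 hr
W₂ = 1/(μ₂−λ) = 1/(8.7−7.08) = 0.61728 hr
W_total = W₁ + W₂ = 0.16207 + 0.61728 = 0.77936 hr

Final: 0.77936 hr


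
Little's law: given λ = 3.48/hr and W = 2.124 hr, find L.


L = λW = 3.48·2.124 = 7.3915

Final: 7.3915


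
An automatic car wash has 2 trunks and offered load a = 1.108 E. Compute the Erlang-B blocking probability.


B(c,a) = (a^c/c!) / Σ_{k=0}^{c} a^k/k!
a^2/2! = 0.613832
Σ terms (k=0..2): 1.00000 + 1.10800 + 0.61383 = 2.721832
B = 0.613832/2.721832 = 0.225522

Final: 0.225522


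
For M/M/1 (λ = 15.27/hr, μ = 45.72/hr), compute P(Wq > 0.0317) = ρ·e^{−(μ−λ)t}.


ρ = 15.27/45.72 = 0.3340
P(Wq > t) = ρ·e^{−(μ−λ)t} = 0.3340·e^{−0.9653}
= 0.3340·0.380882 = 0.127211

Final: 0.127211


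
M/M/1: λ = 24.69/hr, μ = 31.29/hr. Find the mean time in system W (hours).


W = 1/(μ−λ) = 1/(31.29 − 24.69) = 1/6.60 = 0.1515 hr

Final: 0.1515 hr


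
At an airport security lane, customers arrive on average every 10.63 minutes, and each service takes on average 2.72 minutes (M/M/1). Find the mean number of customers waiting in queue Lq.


λ = 60/10.63 = 5.6444 /hr
μ = 60/2.72 = 22.0588 /hr
ρ = λ/μ = 5.6444/22.0588 = 0.2559
Lq = ρ²/(1−ρ) = 0.06547/0.7441 = 0.08799

Final: 0.08799


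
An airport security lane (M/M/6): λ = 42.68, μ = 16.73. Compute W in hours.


a = 2.5511; ρ = 0.4252; P₀ = 0.077497
Lq = P₀·a^c·ρ/(c!(1−ρ)²) = 0.03818
Wq = Lq/λ = 0.03818/42.68 = 0.0008946 hr
W = Wq + 1/μ = 0.0008946 + 0.05977 = 0.06067 hr

Final: 0.06067 hr


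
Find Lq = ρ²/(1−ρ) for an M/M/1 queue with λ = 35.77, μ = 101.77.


ρ = 35.77/101.77 = 0.3515
Lq = ρ²/(1−ρ) = 0.1235/0.6485 = 0.1905

Final: 0.1905


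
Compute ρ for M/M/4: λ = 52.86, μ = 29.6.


ρ = λ/(cμ) = 52.86/(4·29.6) = 52.86/118.40 = 0.4465

Final: 0.4465


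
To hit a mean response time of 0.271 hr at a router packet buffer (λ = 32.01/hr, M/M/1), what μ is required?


W = 1/(μ−λ) ⇒ μ − λ = 1/W = 1/0.271 = 3.6900
μ = λ + 1/W = 32.01 + 3.6900 = 35.7000 per hr

Final: 35.7000 /hr


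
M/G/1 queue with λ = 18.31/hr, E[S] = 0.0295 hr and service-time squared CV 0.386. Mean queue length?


ρ = λ·E[S] = 18.31·0.0295 = 0.5401
Lq = ρ²(1+C_s²)/(2(1−ρ)) = 0.2918·(1+0.386)/(2·0.4599)
= 0.2918·1.3860/0.9197 = 0.43968

Final: 0.43968


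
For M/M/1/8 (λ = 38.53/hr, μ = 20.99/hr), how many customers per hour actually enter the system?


ρ = 1.8356; P_K = (1−ρ)ρ^8/(1−ρ^9) = 0.457162
λ_eff = λ(1 − P_K) = 38.53·(1 − 0.457162) = 38.53·0.542838 = 20.9156 /hr

Final: 20.9156 /hr


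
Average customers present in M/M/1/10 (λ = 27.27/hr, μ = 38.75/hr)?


ρ = 27.27/38.75 = 0.7037
L = ρ[1 − (K+1)ρ^K + Kρ^(K+1)] / [(1−ρ)(1−ρ^(K+1))]
Numerator: 0.7037·(1 − 11·0.029794 + 10·0.020968) = 0.620656
Denominator: (0.2963)·(0.979032) = 0.290046
L = 0.620656/0.290046 = 2.1399

Final: 2.1399


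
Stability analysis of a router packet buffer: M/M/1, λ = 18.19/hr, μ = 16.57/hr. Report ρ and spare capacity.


Total capacity cμ = 1·16.57 = 16.57/hr
ρ = λ/(cμ) = 18.19/16.57 = 1.0978
Stable ⇔ ρ < 1: NO
Spare capacity = cμ − λ = 16.57 − 18.19 = -1.62/hr

Final: ρ = 1.0978; unstable; margin = -1.62/hr


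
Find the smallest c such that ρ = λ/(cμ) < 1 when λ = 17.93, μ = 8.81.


Stability requires cμ > λ ⇔ c > λ/μ.
λ/μ = 17.93/8.81 = 2.0352
Minimum integer c = ⌊2.0352⌋ + 1 = 3
Check: 3·8.81 = 26.43 > 17.93, while 2·8.81 = 17.62 ≤ 17.93

Final: 3 servers


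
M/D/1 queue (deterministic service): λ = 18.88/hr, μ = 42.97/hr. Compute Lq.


ρ = 18.88/42.97 = 0.4394
M/D/1: Lq = ρ²/(2(1−ρ)) = 0.1931/(2·0.5606) = 0.17218

Final: 0.17218
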